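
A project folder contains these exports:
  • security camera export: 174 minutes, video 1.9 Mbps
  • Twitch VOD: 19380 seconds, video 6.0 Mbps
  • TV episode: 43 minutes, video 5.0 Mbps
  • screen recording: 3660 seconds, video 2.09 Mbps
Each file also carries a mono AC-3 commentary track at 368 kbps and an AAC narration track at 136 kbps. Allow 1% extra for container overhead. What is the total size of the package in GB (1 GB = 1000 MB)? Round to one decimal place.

Audio total: 368 + 136 = 504 kbps = 0.504 Mbps.
security camera export: 2.404 Mbps × 10440 s × 1.01 = 25348.7 Mb
Twitch VOD: 6.504 Mbps × 19380 s × 1.01 = 127308.0 Mb
TV episode: 5.504 Mbps × 2580 s × 1.01 = 14342.3 Mb
screen recording: 2.594 Mbps × 3660 s × 1.01 = 9589.0 Mb
Total: 176588.0 Mb = 22073.5 MB.
= 22.07 GB.

22.1 GB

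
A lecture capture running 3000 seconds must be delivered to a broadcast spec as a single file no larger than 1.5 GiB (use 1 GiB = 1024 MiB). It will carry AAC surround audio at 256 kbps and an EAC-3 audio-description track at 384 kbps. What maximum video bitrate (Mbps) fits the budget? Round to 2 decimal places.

Budget: 1.5 GiB = 12884.9 Mb.
Total bitrate budget: 12884.9 Mb / 3000 s = 4.295 Mbps.
Audio total: 256 + 384 = 640 kbps = 0.640 Mbps.
Video: 4.295 − 0.640 = 3.655 Mbps.

3.65 Mbps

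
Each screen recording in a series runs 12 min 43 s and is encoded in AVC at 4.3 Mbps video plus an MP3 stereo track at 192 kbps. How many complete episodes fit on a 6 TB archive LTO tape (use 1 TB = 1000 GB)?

12 min 43 s = 763 s
Audio: 192 kbps = 0.192 Mbps.
Total bitrate: 4.492 Mbps.
Per item: 4.492 Mbps × 763 s = 3,427 Mb = 428.4 MB.
Capacity: 6 TB = 48,000,000 Mb; 14004.80 items → 14004 complete.

14004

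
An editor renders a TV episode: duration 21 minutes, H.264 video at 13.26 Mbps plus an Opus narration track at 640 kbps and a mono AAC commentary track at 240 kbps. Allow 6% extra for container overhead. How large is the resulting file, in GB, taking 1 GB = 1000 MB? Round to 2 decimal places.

21 min = 1260 s
Audio total: 640 + 240 = 880 kbps = 0.880 Mbps.
Total bitrate: 13.26 + 0.880 = 14.140 Mbps.
Stream data: 14.140 Mbps × 1260 s = 17816.4 Mb.
With 6% container overhead: ×1.06.
18,885 Mb ÷ 8 = 2,361 MB → 2.361 GB.

2.36 GB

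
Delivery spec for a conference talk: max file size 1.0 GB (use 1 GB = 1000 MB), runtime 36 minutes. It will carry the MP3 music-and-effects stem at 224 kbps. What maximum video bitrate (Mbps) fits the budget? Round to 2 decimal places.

3.48 Mbps

Budget: 1.0 GB = 8000.0 Mb.
36 min = 2160 s
Total bitrate budget: 8000.0 Mb / 2160 s = 3.704 Mbps.
Audio: 224 kbps = 0.224 Mbps.
Video: 3.704 − 0.224 = 3.480 Mbps.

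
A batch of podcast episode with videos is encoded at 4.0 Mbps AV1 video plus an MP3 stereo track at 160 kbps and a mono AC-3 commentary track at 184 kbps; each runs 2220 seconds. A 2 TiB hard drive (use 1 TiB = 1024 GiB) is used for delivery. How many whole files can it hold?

Audio total: 160 + 184 = 344 kbps = 0.344 Mbps.
Total bitrate: 4.344 Mbps.
Per item: 4.344 Mbps × 2220 s = 9,644 Mb = 1,205 MB.
Capacity: 2 TiB = 17,592,186 Mb; 1824.22 items → 1824 complete.

1824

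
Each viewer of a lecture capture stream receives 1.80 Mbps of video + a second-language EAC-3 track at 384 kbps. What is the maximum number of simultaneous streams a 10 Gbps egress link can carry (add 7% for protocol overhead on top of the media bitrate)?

Audio: 384 kbps = 0.384 Mbps.
Per-viewer media rate: 2.184 Mbps.
On the wire with 7% overhead: 2.337 Mbps.
10 Gbps = 10,000 Mbps; 10,000 / 2.337 = 4279.21 → 4279 viewers.

4279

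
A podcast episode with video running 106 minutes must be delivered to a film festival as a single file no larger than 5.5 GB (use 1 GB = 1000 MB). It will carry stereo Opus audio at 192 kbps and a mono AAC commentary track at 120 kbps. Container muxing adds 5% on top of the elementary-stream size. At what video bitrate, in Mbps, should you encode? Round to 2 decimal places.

6.28 Mbps

Budget: 5.5 GB = 44000.0 Mb.
Stream payload after overhead: 44000.0 / 1.05 = 41904.8 Mb.
106 min = 6360 s
Total bitrate budget: 41904.8 Mb / 6360 s = 6.589 Mbps.
Audio total: 192 + 120 = 312 kbps = 0.312 Mbps.
Video: 6.589 − 0.312 = 6.277 Mbps.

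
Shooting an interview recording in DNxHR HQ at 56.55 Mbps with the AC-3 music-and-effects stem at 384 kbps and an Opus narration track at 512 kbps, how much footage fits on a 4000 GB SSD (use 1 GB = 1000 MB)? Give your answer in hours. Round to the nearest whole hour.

155 hours

Audio total: 384 + 512 = 896 kbps = 0.896 Mbps.
Total bitrate: 56.55 + 0.896 = 57.446 Mbps.
Capacity: 4000 GB = 32,000,000 Mb.
Recording time: 32,000,000 / 57.446 = 557,045 s ≈ 155 hours.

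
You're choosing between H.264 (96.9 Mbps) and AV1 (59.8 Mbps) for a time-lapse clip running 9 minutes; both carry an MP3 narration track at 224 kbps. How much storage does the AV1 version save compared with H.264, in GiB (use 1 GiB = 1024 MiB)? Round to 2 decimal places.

2.33 GiB

9 min = 540 s
Audio: 224 kbps = 0.224 Mbps.
H.264: 97.124 Mbps × 540 s = 52447.0 Mb = 6.106 GiB.
AV1: 60.024 Mbps × 540 s = 32413.0 Mb = 3.773 GiB.
Saving: 6.106 − 3.773 = 2.332 GiB.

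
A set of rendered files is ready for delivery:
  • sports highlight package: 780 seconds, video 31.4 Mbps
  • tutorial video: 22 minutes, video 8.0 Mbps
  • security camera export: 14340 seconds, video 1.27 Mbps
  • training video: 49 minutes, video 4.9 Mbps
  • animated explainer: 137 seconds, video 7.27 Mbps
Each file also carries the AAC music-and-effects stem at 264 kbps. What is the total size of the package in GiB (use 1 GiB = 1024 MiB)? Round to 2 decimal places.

Audio: 264 kbps = 0.264 Mbps.
sports highlight package: 31.664 Mbps × 780 s = 24697.9 Mb
tutorial video: 8.264 Mbps × 1320 s = 10908.5 Mb
security camera export: 1.534 Mbps × 14340 s = 21997.6 Mb
training video: 5.164 Mbps × 2940 s = 15182.2 Mb
animated explainer: 7.534 Mbps × 137 s = 1032.2 Mb
Total: 73818.3 Mb = 9227.3 MB.
= 8.594 GiB.

8.59 GiB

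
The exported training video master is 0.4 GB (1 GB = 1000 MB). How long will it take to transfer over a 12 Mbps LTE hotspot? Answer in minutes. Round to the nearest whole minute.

File: 0.4 GB = 3200.0 Mb.
At 12 Mbps: 3200.0 / 12 = 266.7 s ≈ 4.44 minutes.

4 minutes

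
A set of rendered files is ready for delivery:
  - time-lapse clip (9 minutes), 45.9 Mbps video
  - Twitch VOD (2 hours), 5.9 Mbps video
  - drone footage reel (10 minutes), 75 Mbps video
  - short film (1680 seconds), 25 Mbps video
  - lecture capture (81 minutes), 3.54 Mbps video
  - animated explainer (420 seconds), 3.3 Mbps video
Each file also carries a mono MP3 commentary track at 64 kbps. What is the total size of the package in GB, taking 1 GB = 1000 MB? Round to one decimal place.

21.7 GB

Audio: 64 kbps = 0.064 Mbps.
time-lapse clip: 45.964 Mbps × 540 s = 24820.6 Mb
Twitch VOD: 5.964 Mbps × 7200 s = 42940.8 Mb
drone footage reel: 75.064 Mbps × 600 s = 45038.4 Mb
short film: 25.064 Mbps × 1680 s = 42107.5 Mb
lecture capture: 3.604 Mbps × 4860 s = 17515.4 Mb
animated explainer: 3.364 Mbps × 420 s = 1412.9 Mb
Total: 173835.6 Mb = 21729.5 MB.
= 21.73 GB.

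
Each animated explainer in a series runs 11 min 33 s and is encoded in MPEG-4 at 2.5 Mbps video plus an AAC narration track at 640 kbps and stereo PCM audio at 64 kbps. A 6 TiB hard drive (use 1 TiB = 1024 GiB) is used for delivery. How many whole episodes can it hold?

23769

11 min 33 s = 693 s
Audio total: 640 + 64 = 704 kbps = 0.704 Mbps.
Total bitrate: 3.204 Mbps.
Per item: 3.204 Mbps × 693 s = 2,220 Mb = 277.5 MB.
Capacity: 6 TiB = 52,776,558 Mb; 23769.24 items → 23769 complete.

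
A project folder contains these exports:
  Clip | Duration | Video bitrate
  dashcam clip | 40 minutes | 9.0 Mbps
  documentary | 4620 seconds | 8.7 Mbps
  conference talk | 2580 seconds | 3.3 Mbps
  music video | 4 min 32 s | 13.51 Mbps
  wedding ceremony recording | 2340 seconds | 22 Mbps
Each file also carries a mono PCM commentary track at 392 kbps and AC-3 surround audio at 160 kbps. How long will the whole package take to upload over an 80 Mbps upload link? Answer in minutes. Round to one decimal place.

27.5 minutes

Audio total: 392 + 160 = 552 kbps = 0.552 Mbps.
dashcam clip: 9.552 Mbps × 2400 s = 22924.8 Mb
documentary: 9.252 Mbps × 4620 s = 42744.2 Mb
conference talk: 3.852 Mbps × 2580 s = 9938.2 Mb
music video: 14.062 Mbps × 272 s = 3824.9 Mb
wedding ceremony recording: 22.552 Mbps × 2340 s = 52771.7 Mb
Total: 132203.7 Mb = 16525.5 MB.
At 80 Mbps: 132203.7 / 80 = 1653 s ≈ 27.5 minutes.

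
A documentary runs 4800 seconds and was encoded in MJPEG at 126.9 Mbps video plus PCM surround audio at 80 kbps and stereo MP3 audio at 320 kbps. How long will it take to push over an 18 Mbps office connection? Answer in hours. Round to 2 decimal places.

Audio total: 80 + 320 = 400 kbps = 0.400 Mbps.
Total bitrate: 127.300 Mbps.
File: 127.300 Mbps × 4800 s = 611040.0 Mb.
At 18 Mbps: 611040.0 / 18 = 33946.7 s ≈ 9.43 hours.

9.43 hours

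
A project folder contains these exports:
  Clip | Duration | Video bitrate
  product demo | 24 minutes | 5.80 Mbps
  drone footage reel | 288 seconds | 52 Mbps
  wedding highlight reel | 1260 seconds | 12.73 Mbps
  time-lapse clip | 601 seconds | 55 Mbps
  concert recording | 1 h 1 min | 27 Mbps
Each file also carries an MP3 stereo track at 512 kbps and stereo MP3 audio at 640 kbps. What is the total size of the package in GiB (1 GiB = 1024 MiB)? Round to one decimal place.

20.9 GiB

Audio total: 512 + 640 = 1152 kbps = 1.152 Mbps.
product demo: 6.952 Mbps × 1440 s = 10010.9 Mb
drone footage reel: 53.152 Mbps × 288 s = 15307.8 Mb
wedding highlight reel: 13.882 Mbps × 1260 s = 17491.3 Mb
time-lapse clip: 56.152 Mbps × 601 s = 33747.4 Mb
concert recording: 28.152 Mbps × 3660 s = 103036.3 Mb
Total: 179593.6 Mb = 22449.2 MB.
= 20.91 GiB.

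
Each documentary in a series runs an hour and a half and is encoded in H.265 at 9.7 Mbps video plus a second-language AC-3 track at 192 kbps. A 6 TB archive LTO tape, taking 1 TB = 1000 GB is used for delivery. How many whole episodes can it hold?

898

1.5 h = 5400 s
Audio: 192 kbps = 0.192 Mbps.
Total bitrate: 9.892 Mbps.
Per item: 9.892 Mbps × 5400 s = 53,417 Mb = 6,677 MB.
Capacity: 6 TB = 48,000,000 Mb; 898.59 items → 898 complete.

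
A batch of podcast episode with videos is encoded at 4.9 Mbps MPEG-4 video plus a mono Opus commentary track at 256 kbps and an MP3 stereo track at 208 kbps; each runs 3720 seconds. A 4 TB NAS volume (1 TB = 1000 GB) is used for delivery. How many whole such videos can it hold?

1603

Audio total: 256 + 208 = 464 kbps = 0.464 Mbps.
Total bitrate: 5.364 Mbps.
Per item: 5.364 Mbps × 3720 s = 19,954 Mb = 2,494 MB.
Capacity: 4 TB = 32,000,000 Mb; 1603.68 items → 1603 complete.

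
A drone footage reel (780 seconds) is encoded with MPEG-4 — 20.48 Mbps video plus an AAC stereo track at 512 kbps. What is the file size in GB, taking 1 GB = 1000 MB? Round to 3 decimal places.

Audio: 512 kbps = 0.512 Mbps.
Total bitrate: 20.48 + 0.512 = 20.992 Mbps.
Stream data: 20.992 Mbps × 780 s = 16373.8 Mb.
16,374 Mb ÷ 8 = 2,047 MB → 2.047 GB.

2.047 GB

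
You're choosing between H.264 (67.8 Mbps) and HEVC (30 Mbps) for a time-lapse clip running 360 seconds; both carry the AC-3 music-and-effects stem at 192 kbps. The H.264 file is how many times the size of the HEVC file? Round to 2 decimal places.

Audio: 192 kbps = 0.192 Mbps.
H.264: 67.992 Mbps × 360 s = 24477.1 Mb = 3.060 GB.
HEVC: 30.192 Mbps × 360 s = 10869.1 Mb = 1.359 GB.
Ratio: 3.060 / 1.359 = 2.252.

2.25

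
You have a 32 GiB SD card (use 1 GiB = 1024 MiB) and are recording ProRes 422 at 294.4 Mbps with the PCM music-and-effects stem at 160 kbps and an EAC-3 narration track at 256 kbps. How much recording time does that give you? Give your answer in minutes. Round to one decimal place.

15.5 minutes

Audio total: 160 + 256 = 416 kbps = 0.416 Mbps.
Total bitrate: 294.4 + 0.416 = 294.816 Mbps.
Capacity: 32 GiB = 274,878 Mb.
Recording time: 274,878 / 294.816 = 932.4 s ≈ 15.5 minutes.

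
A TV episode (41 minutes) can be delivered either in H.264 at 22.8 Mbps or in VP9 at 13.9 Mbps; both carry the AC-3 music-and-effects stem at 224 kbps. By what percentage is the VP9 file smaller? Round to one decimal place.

41 min = 2460 s
Audio: 224 kbps = 0.224 Mbps.
H.264: 23.024 Mbps × 2460 s = 56639.0 Mb = 6.594 GiB.
VP9: 14.124 Mbps × 2460 s = 34745.0 Mb = 4.045 GiB.
Reduction: (1 − 4.045/6.594) × 100 = 38.66%.

38.7%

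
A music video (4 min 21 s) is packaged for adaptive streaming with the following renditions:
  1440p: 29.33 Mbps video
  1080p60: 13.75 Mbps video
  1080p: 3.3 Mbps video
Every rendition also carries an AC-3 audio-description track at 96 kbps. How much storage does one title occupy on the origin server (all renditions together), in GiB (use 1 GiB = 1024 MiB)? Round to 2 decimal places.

1.42 GiB

4 min 21 s = 261 s
Audio: 96 kbps = 0.096 Mbps.
Sum of rendition bitrates: (29.33+0.096) + (13.75+0.096) + (3.3+0.096) = 46.668 Mbps.
× 261 s = 12,180 Mb = 1,523 MB = 1.418 GiB.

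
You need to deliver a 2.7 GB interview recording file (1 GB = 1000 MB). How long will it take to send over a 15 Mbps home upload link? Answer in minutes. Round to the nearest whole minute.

24 minutes

File: 2.7 GB = 21600.0 Mb.
At 15 Mbps: 21600.0 / 15 = 1440.0 s ≈ 24 minutes.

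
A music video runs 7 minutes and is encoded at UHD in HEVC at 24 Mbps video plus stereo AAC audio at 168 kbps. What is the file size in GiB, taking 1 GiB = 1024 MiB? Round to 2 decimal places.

1.18 GiB

7 min = 420 s
Audio: 168 kbps = 0.168 Mbps.
Total bitrate: 24 + 0.168 = 24.168 Mbps.
Stream data: 24.168 Mbps × 420 s = 10150.6 Mb.
10,151 Mb = 1,268,820,000 bytes ÷ 1,073,741,824 = 1.182 GiB.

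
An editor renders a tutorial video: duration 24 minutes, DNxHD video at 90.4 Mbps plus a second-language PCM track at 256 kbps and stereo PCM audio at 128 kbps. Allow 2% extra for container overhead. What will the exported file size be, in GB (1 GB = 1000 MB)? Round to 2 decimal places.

16.67 GB

24 min = 1440 s
Audio total: 256 + 128 = 384 kbps = 0.384 Mbps.
Total bitrate: 90.4 + 0.384 = 90.784 Mbps.
Stream data: 90.784 Mbps × 1440 s = 130729.0 Mb.
With 2% container overhead: ×1.02.
133,344 Mb ÷ 8 = 16,668 MB → 16.67 GB.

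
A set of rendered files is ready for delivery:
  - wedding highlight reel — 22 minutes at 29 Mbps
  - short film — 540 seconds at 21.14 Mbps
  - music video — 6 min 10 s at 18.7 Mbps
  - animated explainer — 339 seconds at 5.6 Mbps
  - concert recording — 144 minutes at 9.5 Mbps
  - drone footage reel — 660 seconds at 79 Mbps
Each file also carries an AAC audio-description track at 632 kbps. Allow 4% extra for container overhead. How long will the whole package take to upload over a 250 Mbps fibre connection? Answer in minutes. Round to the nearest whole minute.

14 minutes

Audio: 632 kbps = 0.632 Mbps.
wedding highlight reel: 29.632 Mbps × 1320 s × 1.04 = 40678.8 Mb
short film: 21.772 Mbps × 540 s × 1.04 = 12227.2 Mb
music video: 19.332 Mbps × 370 s × 1.04 = 7439.0 Mb
animated explainer: 6.232 Mbps × 339 s × 1.04 = 2197.2 Mb
concert recording: 10.132 Mbps × 8640 s × 1.04 = 91042.1 Mb
drone footage reel: 79.632 Mbps × 660 s × 1.04 = 54659.4 Mb
Total: 208243.6 Mb = 26030.4 MB.
At 250 Mbps: 208243.6 / 250 = 833 s ≈ 13.9 minutes.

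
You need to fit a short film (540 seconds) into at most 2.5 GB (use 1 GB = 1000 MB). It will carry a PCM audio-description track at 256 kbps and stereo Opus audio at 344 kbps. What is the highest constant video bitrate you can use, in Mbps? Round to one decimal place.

Budget: 2.5 GB = 20000.0 Mb.
Total bitrate budget: 20000.0 Mb / 540 s = 37.037 Mbps.
Audio total: 256 + 344 = 600 kbps = 0.600 Mbps.
Video: 37.037 − 0.600 = 36.437 Mbps.

36.4 Mbps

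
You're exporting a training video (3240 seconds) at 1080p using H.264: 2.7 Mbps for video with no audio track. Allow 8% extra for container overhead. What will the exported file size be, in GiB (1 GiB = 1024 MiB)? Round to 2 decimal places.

Total bitrate: 2.7 Mbps.
Stream data: 2.700 Mbps × 3240 s = 8748.0 Mb.
With 8% container overhead: ×1.08.
9,448 Mb = 1,180,980,000 bytes ÷ 1,073,741,824 = 1.100 GiB.

1.10 GiB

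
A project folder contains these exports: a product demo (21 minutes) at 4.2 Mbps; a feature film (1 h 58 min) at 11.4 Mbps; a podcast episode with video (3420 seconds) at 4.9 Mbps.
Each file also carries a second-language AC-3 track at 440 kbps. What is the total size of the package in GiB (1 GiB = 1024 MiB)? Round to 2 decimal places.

Audio: 440 kbps = 0.440 Mbps.
product demo: 4.640 Mbps × 1260 s = 5846.4 Mb
feature film: 11.840 Mbps × 7080 s = 83827.2 Mb
podcast episode with video: 5.340 Mbps × 3420 s = 18262.8 Mb
Total: 107936.4 Mb = 13492.0 MB.
= 12.57 GiB.

12.57 GiB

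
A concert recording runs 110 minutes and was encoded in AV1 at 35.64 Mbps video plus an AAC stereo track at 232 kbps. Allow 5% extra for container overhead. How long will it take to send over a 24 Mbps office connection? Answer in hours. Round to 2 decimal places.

110 min = 6600 s
Audio: 232 kbps = 0.232 Mbps.
Total bitrate: 35.872 Mbps.
File: 35.872 Mbps × 6600 s = 236755.2 Mb.
With 5% container overhead: ×1.05. → 248593.0 Mb.
At 24 Mbps: 248593.0 / 24 = 10358.0 s ≈ 2.88 hours.

2.88 hours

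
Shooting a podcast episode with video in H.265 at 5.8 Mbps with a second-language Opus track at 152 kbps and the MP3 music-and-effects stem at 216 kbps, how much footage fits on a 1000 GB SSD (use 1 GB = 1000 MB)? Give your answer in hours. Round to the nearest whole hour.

360 hours

Audio total: 152 + 216 = 368 kbps = 0.368 Mbps.
Total bitrate: 5.8 + 0.368 = 6.168 Mbps.
Capacity: 1000 GB = 8,000,000 Mb.
Recording time: 8,000,000 / 6.168 = 1,297,017 s ≈ 360 hours.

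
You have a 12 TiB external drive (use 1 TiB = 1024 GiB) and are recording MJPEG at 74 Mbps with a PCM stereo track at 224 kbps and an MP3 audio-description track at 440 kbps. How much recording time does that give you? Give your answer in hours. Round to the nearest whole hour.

Audio total: 224 + 440 = 664 kbps = 0.664 Mbps.
Total bitrate: 74 + 0.664 = 74.664 Mbps.
Capacity: 12 TiB = 105,553,116 Mb.
Recording time: 105,553,116 / 74.664 = 1,413,708 s ≈ 393 hours.

393 hours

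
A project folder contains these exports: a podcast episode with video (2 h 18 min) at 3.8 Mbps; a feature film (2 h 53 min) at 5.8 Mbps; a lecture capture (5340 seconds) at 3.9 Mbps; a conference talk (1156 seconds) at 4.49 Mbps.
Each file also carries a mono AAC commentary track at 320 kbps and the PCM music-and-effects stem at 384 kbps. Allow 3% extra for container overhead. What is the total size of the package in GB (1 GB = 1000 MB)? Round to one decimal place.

17.4 GB

Audio total: 320 + 384 = 704 kbps = 0.704 Mbps.
podcast episode with video: 4.504 Mbps × 8280 s × 1.03 = 38411.9 Mb
feature film: 6.504 Mbps × 10380 s × 1.03 = 69536.9 Mb
lecture capture: 4.604 Mbps × 5340 s × 1.03 = 25322.9 Mb
conference talk: 5.194 Mbps × 1156 s × 1.03 = 6184.4 Mb
Total: 139456.1 Mb = 17432.0 MB.
= 17.43 GB.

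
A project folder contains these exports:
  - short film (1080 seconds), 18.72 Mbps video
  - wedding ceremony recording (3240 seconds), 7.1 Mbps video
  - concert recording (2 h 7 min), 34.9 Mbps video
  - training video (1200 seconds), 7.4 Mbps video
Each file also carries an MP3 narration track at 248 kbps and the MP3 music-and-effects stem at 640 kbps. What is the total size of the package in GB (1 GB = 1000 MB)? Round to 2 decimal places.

Audio total: 248 + 640 = 888 kbps = 0.888 Mbps.
short film: 19.608 Mbps × 1080 s = 21176.6 Mb
wedding ceremony recording: 7.988 Mbps × 3240 s = 25881.1 Mb
concert recording: 35.788 Mbps × 7620 s = 272704.6 Mb
training video: 8.288 Mbps × 1200 s = 9945.6 Mb
Total: 329707.9 Mb = 41213.5 MB.
= 41.21 GB.

41.21 GB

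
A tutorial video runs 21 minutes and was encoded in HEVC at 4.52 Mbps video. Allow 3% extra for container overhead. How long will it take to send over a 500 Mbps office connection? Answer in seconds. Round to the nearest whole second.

21 min = 1260 s
File: 4.520 Mbps × 1260 s = 5695.2 Mb.
With 3% container overhead: ×1.03. → 5866.1 Mb.
At 500 Mbps: 5866.1 / 500 = 11.7 s ≈ 11.7 seconds.

12 seconds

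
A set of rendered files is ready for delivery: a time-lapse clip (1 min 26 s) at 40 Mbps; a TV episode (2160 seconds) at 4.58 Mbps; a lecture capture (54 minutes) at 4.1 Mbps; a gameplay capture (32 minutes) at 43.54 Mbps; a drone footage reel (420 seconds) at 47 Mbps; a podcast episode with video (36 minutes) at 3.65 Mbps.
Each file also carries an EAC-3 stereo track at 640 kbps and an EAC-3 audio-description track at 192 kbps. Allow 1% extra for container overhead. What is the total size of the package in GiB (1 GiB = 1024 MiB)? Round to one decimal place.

Audio total: 640 + 192 = 832 kbps = 0.832 Mbps.
time-lapse clip: 40.832 Mbps × 86 s × 1.01 = 3546.7 Mb
TV episode: 5.412 Mbps × 2160 s × 1.01 = 11806.8 Mb
lecture capture: 4.932 Mbps × 3240 s × 1.01 = 16139.5 Mb
gameplay capture: 44.372 Mbps × 1920 s × 1.01 = 86046.2 Mb
drone footage reel: 47.832 Mbps × 420 s × 1.01 = 20290.3 Mb
podcast episode with video: 4.482 Mbps × 2160 s × 1.01 = 9777.9 Mb
Total: 147607.4 Mb = 18450.9 MB.
= 17.18 GiB.

17.2 GiB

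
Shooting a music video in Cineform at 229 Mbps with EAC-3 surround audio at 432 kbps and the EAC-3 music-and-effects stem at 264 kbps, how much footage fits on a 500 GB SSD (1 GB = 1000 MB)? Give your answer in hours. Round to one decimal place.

4.8 hours

Audio total: 432 + 264 = 696 kbps = 0.696 Mbps.
Total bitrate: 229 + 0.696 = 229.696 Mbps.
Capacity: 500 GB = 4,000,000 Mb.
Recording time: 4,000,000 / 229.696 = 17,414 s ≈ 4.84 hours.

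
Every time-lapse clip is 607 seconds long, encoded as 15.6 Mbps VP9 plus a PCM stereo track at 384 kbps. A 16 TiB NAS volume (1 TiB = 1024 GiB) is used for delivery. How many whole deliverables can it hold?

14505

Audio: 384 kbps = 0.384 Mbps.
Total bitrate: 15.984 Mbps.
Per item: 15.984 Mbps × 607 s = 9,702 Mb = 1,213 MB.
Capacity: 16 TiB = 140,737,488 Mb; 14505.60 items → 14505 complete.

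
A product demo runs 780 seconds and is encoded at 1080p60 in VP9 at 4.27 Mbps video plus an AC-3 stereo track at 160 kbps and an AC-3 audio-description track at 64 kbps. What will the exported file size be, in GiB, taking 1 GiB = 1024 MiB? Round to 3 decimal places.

0.408 GiB

Audio total: 160 + 64 = 224 kbps = 0.224 Mbps.
Total bitrate: 4.27 + 0.224 = 4.494 Mbps.
Stream data: 4.494 Mbps × 780 s = 3505.3 Mb.
3,505 Mb = 438,165,000 bytes ÷ 1,073,741,824 = 0.4081 GiB.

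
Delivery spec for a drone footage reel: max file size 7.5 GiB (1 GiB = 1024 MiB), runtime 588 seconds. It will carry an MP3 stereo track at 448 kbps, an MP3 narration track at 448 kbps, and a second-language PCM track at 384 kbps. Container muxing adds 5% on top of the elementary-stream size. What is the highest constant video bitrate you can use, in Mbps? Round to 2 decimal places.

103.07 Mbps

Budget: 7.5 GiB = 64424.5 Mb.
Stream payload after overhead: 64424.5 / 1.05 = 61356.7 Mb.
Total bitrate budget: 61356.7 Mb / 588 s = 104.348 Mbps.
Audio total: 448 + 448 + 384 = 1280 kbps = 1.280 Mbps.
Video: 104.348 − 1.280 = 103.068 Mbps.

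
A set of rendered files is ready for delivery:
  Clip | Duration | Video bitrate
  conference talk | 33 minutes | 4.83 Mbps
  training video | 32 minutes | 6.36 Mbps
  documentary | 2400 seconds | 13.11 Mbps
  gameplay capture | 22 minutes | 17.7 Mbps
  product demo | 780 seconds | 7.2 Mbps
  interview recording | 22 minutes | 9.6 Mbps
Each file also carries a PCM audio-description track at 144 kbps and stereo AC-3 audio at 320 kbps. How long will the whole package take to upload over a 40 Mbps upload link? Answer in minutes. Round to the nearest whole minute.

Audio total: 144 + 320 = 464 kbps = 0.464 Mbps.
conference talk: 5.294 Mbps × 1980 s = 10482.1 Mb
training video: 6.824 Mbps × 1920 s = 13102.1 Mb
documentary: 13.574 Mbps × 2400 s = 32577.6 Mb
gameplay capture: 18.164 Mbps × 1320 s = 23976.5 Mb
product demo: 7.664 Mbps × 780 s = 5977.9 Mb
interview recording: 10.064 Mbps × 1320 s = 13284.5 Mb
Total: 99400.7 Mb = 12425.1 MB.
At 40 Mbps: 99400.7 / 40 = 2485 s ≈ 41.4 minutes.

41 minutes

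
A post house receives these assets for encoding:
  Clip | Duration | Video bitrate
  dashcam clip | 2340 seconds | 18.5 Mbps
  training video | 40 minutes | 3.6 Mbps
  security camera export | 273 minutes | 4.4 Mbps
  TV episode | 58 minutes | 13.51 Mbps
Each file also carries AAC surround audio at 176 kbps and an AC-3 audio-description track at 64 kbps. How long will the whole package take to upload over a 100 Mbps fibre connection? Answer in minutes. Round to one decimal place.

29.5 minutes

Audio total: 176 + 64 = 240 kbps = 0.240 Mbps.
dashcam clip: 18.740 Mbps × 2340 s = 43851.6 Mb
training video: 3.840 Mbps × 2400 s = 9216.0 Mb
security camera export: 4.640 Mbps × 16380 s = 76003.2 Mb
TV episode: 13.750 Mbps × 3480 s = 47850.0 Mb
Total: 176920.8 Mb = 22115.1 MB.
At 100 Mbps: 176920.8 / 100 = 1769 s ≈ 29.5 minutes.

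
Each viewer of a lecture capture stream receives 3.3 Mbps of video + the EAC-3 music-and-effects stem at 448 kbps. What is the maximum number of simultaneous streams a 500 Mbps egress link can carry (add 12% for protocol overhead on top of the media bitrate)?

119

Audio: 448 kbps = 0.448 Mbps.
Per-viewer media rate: 3.748 Mbps.
On the wire with 12% overhead: 4.198 Mbps.
500 Mbps = 500.0 Mbps; 500.0 / 4.198 = 119.11 → 119 viewers.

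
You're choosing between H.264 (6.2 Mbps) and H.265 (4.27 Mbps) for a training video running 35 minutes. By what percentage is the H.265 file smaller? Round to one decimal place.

35 min = 2100 s
H.264: 6.200 Mbps × 2100 s = 13020.0 Mb = 1.627 GB.
H.265: 4.270 Mbps × 2100 s = 8967.0 Mb = 1.121 GB.
Reduction: (1 − 1.121/1.627) × 100 = 31.13%.

31.1%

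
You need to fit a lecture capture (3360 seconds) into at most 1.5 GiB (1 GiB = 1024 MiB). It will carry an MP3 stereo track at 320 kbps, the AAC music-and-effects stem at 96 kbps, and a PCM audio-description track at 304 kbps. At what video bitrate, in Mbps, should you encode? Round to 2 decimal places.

3.11 Mbps

Budget: 1.5 GiB = 12884.9 Mb.
Total bitrate budget: 12884.9 Mb / 3360 s = 3.835 Mbps.
Audio total: 320 + 96 + 304 = 720 kbps = 0.720 Mbps.
Video: 3.835 − 0.720 = 3.115 Mbps.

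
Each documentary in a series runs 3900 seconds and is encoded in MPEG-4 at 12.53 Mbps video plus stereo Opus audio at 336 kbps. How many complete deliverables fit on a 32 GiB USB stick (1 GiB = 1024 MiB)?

5

Audio: 336 kbps = 0.336 Mbps.
Total bitrate: 12.866 Mbps.
Per item: 12.866 Mbps × 3900 s = 50,177 Mb = 6,272 MB.
Capacity: 32 GiB = 274,878 Mb; 5.48 items → 5 complete.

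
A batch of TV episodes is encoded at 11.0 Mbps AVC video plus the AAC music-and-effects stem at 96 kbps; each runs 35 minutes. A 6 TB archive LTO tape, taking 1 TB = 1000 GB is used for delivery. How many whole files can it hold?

2059

35 min = 2100 s
Audio: 96 kbps = 0.096 Mbps.
Total bitrate: 11.096 Mbps.
Per item: 11.096 Mbps × 2100 s = 23,302 Mb = 2,913 MB.
Capacity: 6 TB = 48,000,000 Mb; 2059.94 items → 2059 complete.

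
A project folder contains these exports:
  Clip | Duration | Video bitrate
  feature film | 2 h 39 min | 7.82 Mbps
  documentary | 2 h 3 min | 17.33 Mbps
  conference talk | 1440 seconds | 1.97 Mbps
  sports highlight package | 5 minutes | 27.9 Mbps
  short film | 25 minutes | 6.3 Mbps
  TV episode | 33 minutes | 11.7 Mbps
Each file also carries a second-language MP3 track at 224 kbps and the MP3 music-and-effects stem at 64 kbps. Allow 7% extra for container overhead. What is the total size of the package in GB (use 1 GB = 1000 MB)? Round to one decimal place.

33.8 GB

Audio total: 224 + 64 = 288 kbps = 0.288 Mbps.
feature film: 8.108 Mbps × 9540 s × 1.07 = 82764.8 Mb
documentary: 17.618 Mbps × 7380 s × 1.07 = 139122.3 Mb
conference talk: 2.258 Mbps × 1440 s × 1.07 = 3479.1 Mb
sports highlight package: 28.188 Mbps × 300 s × 1.07 = 9048.3 Mb
short film: 6.588 Mbps × 1500 s × 1.07 = 10573.7 Mb
TV episode: 11.988 Mbps × 1980 s × 1.07 = 25397.8 Mb
Total: 270386.1 Mb = 33798.3 MB.
= 33.80 GB.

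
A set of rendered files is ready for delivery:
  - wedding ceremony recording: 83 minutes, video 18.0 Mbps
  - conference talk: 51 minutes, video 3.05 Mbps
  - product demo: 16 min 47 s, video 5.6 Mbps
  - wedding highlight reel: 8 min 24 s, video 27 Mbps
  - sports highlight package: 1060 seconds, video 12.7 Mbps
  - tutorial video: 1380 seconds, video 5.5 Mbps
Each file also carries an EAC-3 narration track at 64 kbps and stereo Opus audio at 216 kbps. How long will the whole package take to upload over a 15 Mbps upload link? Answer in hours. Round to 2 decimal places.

2.64 hours

Audio total: 64 + 216 = 280 kbps = 0.280 Mbps.
wedding ceremony recording: 18.280 Mbps × 4980 s = 91034.4 Mb
conference talk: 3.330 Mbps × 3060 s = 10189.8 Mb
product demo: 5.880 Mbps × 1007 s = 5921.2 Mb
wedding highlight reel: 27.280 Mbps × 504 s = 13749.1 Mb
sports highlight package: 12.980 Mbps × 1060 s = 13758.8 Mb
tutorial video: 5.780 Mbps × 1380 s = 7976.4 Mb
Total: 142629.7 Mb = 17828.7 MB.
At 15 Mbps: 142629.7 / 15 = 9509 s ≈ 2.64 hours.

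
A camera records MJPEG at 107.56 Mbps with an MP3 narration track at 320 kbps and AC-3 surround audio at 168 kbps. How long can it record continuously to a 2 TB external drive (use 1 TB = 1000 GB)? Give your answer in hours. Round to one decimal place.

Audio total: 320 + 168 = 488 kbps = 0.488 Mbps.
Total bitrate: 107.56 + 0.488 = 108.048 Mbps.
Capacity: 2 TB = 16,000,000 Mb.
Recording time: 16,000,000 / 108.048 = 148,082 s ≈ 41.1 hours.

41.1 hours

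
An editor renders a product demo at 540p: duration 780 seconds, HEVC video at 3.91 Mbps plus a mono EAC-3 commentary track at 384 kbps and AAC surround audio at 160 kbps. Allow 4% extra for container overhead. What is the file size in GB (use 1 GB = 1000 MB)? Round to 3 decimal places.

0.452 GB

Audio total: 384 + 160 = 544 kbps = 0.544 Mbps.
Total bitrate: 3.91 + 0.544 = 4.454 Mbps.
Stream data: 4.454 Mbps × 780 s = 3474.1 Mb.
With 4% container overhead: ×1.04.
3,613 Mb ÷ 8 = 451.6 MB → 0.4516 GB.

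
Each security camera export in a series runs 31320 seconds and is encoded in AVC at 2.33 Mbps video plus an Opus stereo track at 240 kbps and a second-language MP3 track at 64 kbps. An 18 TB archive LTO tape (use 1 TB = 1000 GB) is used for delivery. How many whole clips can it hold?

Audio total: 240 + 64 = 304 kbps = 0.304 Mbps.
Total bitrate: 2.634 Mbps.
Per item: 2.634 Mbps × 31320 s = 82,497 Mb = 10,312 MB.
Capacity: 18 TB = 144,000,000 Mb; 1745.52 items → 1745 complete.

1745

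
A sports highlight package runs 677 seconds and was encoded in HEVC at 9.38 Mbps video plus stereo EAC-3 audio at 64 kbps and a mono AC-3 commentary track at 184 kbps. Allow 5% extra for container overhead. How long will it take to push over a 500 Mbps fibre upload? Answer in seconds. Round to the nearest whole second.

14 seconds

Audio total: 64 + 184 = 248 kbps = 0.248 Mbps.
Total bitrate: 9.628 Mbps.
File: 9.628 Mbps × 677 s = 6518.2 Mb.
With 5% container overhead: ×1.05. → 6844.1 Mb.
At 500 Mbps: 6844.1 / 500 = 13.7 s ≈ 13.7 seconds.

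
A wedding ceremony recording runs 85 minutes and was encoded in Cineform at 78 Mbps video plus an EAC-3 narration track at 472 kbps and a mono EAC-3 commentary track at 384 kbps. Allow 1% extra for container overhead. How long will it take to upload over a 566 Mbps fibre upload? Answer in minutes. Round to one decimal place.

85 min = 5100 s
Audio total: 472 + 384 = 856 kbps = 0.856 Mbps.
Total bitrate: 78.856 Mbps.
File: 78.856 Mbps × 5100 s = 402165.6 Mb.
With 1% container overhead: ×1.01. → 406187.3 Mb.
At 566 Mbps: 406187.3 / 566 = 717.6 s ≈ 12 minutes.

12.0 minutes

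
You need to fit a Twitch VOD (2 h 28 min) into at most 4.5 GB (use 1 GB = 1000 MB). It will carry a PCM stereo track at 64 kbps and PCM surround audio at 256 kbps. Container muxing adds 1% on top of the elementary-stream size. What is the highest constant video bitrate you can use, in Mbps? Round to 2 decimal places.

3.69 Mbps

Budget: 4.5 GB = 36000.0 Mb.
Stream payload after overhead: 36000.0 / 1.01 = 35643.6 Mb.
2 h 28 min = 148 min = 8880 s
Total bitrate budget: 35643.6 Mb / 8880 s = 4.014 Mbps.
Audio total: 64 + 256 = 320 kbps = 0.320 Mbps.
Video: 4.014 − 0.320 = 3.694 Mbps.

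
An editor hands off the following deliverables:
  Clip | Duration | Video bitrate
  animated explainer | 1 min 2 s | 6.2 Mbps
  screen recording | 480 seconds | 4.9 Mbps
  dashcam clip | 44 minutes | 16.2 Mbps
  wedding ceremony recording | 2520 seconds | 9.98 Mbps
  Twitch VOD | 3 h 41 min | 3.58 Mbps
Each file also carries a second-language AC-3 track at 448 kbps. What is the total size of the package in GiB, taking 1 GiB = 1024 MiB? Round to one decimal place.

Audio: 448 kbps = 0.448 Mbps.
animated explainer: 6.648 Mbps × 62 s = 412.2 Mb
screen recording: 5.348 Mbps × 480 s = 2567.0 Mb
dashcam clip: 16.648 Mbps × 2640 s = 43950.7 Mb
wedding ceremony recording: 10.428 Mbps × 2520 s = 26278.6 Mb
Twitch VOD: 4.028 Mbps × 13260 s = 53411.3 Mb
Total: 126619.8 Mb = 15827.5 MB.
= 14.74 GiB.

14.7 GiB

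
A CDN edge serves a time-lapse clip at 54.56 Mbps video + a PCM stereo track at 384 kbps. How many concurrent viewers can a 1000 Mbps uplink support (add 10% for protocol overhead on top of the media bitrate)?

Audio: 384 kbps = 0.384 Mbps.
Per-viewer media rate: 54.944 Mbps.
On the wire with 10% overhead: 60.438 Mbps.
1000 Mbps = 1,000 Mbps; 1,000 / 60.438 = 16.55 → 16 viewers.

16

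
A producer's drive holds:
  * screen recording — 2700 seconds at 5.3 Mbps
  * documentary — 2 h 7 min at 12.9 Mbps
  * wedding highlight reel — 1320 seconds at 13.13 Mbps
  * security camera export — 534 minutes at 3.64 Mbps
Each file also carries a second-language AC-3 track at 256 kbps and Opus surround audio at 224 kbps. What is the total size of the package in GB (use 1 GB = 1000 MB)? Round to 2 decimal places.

Audio total: 256 + 224 = 480 kbps = 0.480 Mbps.
screen recording: 5.780 Mbps × 2700 s = 15606.0 Mb
documentary: 13.380 Mbps × 7620 s = 101955.6 Mb
wedding highlight reel: 13.610 Mbps × 1320 s = 17965.2 Mb
security camera export: 4.120 Mbps × 32040 s = 132004.8 Mb
Total: 267531.6 Mb = 33441.4 MB.
= 33.44 GB.

33.44 GB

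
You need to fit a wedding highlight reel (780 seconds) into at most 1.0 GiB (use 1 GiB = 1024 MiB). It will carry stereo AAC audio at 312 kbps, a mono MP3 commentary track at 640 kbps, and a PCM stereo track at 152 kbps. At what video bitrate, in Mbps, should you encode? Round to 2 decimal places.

Budget: 1.0 GiB = 8589.9 Mb.
Total bitrate budget: 8589.9 Mb / 780 s = 11.013 Mbps.
Audio total: 312 + 640 + 152 = 1104 kbps = 1.104 Mbps.
Video: 11.013 − 1.104 = 9.909 Mbps.

9.91 Mbps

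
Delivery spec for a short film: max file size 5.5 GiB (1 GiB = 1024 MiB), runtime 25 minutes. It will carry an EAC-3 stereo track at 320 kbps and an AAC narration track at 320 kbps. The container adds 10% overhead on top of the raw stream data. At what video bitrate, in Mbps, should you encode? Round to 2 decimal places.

27.99 Mbps

Budget: 5.5 GiB = 47244.6 Mb.
Stream payload after overhead: 47244.6 / 1.10 = 42949.7 Mb.
25 min = 1500 s
Total bitrate budget: 42949.7 Mb / 1500 s = 28.633 Mbps.
Audio total: 320 + 320 = 640 kbps = 0.640 Mbps.
Video: 28.633 − 0.640 = 27.993 Mbps.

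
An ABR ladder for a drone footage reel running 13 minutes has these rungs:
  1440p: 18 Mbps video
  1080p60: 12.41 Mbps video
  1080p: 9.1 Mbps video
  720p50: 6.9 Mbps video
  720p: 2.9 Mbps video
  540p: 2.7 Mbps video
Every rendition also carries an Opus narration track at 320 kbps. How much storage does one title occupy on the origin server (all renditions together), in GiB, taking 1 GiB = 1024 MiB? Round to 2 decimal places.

13 min = 780 s
Audio: 320 kbps = 0.320 Mbps.
Sum of rendition bitrates: (18+0.320) + (12.41+0.320) + (9.1+0.320) + (6.9+0.320) + (2.9+0.320) + (2.7+0.320) = 53.930 Mbps.
× 780 s = 42,065 Mb = 5,258 MB = 4.897 GiB.

4.90 GiB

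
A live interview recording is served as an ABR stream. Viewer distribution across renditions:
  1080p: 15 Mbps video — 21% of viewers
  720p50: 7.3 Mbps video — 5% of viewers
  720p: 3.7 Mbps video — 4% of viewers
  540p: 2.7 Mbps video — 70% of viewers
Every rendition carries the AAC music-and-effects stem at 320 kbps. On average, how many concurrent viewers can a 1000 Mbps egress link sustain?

Audio: 320 kbps = 0.320 Mbps.
Average per-viewer bitrate: 0.21×15.320 + 0.05×7.620 + 0.04×4.020 + 0.70×3.020 = 5.873 Mbps.
1000 Mbps = 1,000 Mbps; 1,000 / 5.873 = 170.27 → 170.

170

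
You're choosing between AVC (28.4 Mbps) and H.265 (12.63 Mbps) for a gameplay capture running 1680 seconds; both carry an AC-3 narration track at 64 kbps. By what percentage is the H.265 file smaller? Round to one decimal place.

55.4%

Audio: 64 kbps = 0.064 Mbps.
AVC: 28.464 Mbps × 1680 s = 47819.5 Mb = 5.567 GiB.
H.265: 12.694 Mbps × 1680 s = 21325.9 Mb = 2.483 GiB.
Reduction: (1 − 2.483/5.567) × 100 = 55.40%.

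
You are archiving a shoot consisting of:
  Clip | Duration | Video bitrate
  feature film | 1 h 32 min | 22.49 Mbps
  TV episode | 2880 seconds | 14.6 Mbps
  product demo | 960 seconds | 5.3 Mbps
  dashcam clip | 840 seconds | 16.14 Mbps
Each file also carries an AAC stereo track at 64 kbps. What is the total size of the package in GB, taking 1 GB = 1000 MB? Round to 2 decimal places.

23.19 GB

Audio: 64 kbps = 0.064 Mbps.
feature film: 22.554 Mbps × 5520 s = 124498.1 Mb
TV episode: 14.664 Mbps × 2880 s = 42232.3 Mb
product demo: 5.364 Mbps × 960 s = 5149.4 Mb
dashcam clip: 16.204 Mbps × 840 s = 13611.4 Mb
Total: 185491.2 Mb = 23186.4 MB.
= 23.19 GB.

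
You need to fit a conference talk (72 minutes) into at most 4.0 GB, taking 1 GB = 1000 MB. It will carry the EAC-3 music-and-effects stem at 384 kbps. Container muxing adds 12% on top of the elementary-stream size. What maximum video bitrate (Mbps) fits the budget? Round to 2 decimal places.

Budget: 4.0 GB = 32000.0 Mb.
Stream payload after overhead: 32000.0 / 1.12 = 28571.4 Mb.
72 min = 4320 s
Total bitrate budget: 28571.4 Mb / 4320 s = 6.614 Mbps.
Audio: 384 kbps = 0.384 Mbps.
Video: 6.614 − 0.384 = 6.230 Mbps.

6.23 Mbps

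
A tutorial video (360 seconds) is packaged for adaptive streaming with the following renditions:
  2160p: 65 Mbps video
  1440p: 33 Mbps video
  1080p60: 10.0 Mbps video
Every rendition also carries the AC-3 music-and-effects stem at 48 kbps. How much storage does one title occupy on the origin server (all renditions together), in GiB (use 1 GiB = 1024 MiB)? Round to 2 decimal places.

Audio: 48 kbps = 0.048 Mbps.
Sum of rendition bitrates: (65+0.048) + (33+0.048) + (10.0+0.048) = 108.144 Mbps.
× 360 s = 38,932 Mb = 4,866 MB = 4.532 GiB.

4.53 GiB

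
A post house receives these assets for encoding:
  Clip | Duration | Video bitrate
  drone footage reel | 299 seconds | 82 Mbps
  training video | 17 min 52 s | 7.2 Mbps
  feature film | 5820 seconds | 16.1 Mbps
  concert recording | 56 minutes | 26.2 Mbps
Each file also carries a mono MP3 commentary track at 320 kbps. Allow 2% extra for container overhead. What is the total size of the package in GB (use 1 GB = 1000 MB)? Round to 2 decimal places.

27.71 GB

Audio: 320 kbps = 0.320 Mbps.
drone footage reel: 82.320 Mbps × 299 s × 1.02 = 25106.0 Mb
training video: 7.520 Mbps × 1072 s × 1.02 = 8222.7 Mb
feature film: 16.420 Mbps × 5820 s × 1.02 = 97475.7 Mb
concert recording: 26.520 Mbps × 3360 s × 1.02 = 90889.3 Mb
Total: 221693.7 Mb = 27711.7 MB.
= 27.71 GB.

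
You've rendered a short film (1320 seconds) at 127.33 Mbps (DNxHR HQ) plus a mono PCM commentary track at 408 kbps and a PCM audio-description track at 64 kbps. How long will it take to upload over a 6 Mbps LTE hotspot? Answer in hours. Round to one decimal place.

7.8 hours

Audio total: 408 + 64 = 472 kbps = 0.472 Mbps.
Total bitrate: 127.802 Mbps.
File: 127.802 Mbps × 1320 s = 168698.6 Mb.
At 6 Mbps: 168698.6 / 6 = 28116.4 s ≈ 7.81 hours.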